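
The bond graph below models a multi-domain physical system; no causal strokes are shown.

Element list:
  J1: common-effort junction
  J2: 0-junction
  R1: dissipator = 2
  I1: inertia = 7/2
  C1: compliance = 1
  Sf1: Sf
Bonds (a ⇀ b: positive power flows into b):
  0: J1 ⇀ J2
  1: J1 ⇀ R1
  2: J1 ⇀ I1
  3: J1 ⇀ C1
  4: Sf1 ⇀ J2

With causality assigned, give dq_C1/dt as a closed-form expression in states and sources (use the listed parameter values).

β4 stroke→Sf1  (Sf1 (Sf) sets flow on bond)
β0 stroke→J2  (closing 0-jn rule on J2)
β2 stroke→I1  (I1 outputs flow p/I1)
β3 stroke→J1  (C1 integral (e out))
β1 stroke→R1  (0-jn J1 has e-setter on 3)

dq_C1/dt = F_Sf1 - 2*p_I1/7 - q_C1/2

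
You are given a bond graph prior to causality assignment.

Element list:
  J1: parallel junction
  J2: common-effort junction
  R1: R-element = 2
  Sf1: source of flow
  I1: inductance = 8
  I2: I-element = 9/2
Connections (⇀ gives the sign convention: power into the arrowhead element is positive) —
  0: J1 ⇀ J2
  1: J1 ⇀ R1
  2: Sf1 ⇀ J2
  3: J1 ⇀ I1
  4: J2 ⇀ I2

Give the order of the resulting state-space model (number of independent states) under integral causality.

2  (I1, I2 all integral)

bond 2 →Sf1  (Sf1 fixes flow; stroke at Sf1)
bond 3 →I1  (I1 integral (f out))
bond 4 →I2  (prefer integral on I2)
bond 0 →J2  (J2 needs exactly one e-in)
bond 1 →J1  (J1: last free bond brings effort in)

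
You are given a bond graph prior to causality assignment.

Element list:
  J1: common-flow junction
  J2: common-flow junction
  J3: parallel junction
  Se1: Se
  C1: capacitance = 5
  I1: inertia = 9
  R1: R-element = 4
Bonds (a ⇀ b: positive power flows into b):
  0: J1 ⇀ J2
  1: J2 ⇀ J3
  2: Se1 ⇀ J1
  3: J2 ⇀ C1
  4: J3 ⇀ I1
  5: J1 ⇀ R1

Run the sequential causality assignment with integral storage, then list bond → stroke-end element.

β2 stroke→J1  (Se1: effort source, stroke at far end)
β3 stroke→J2  (prefer integral on C1)
β4 stroke→I1  (I1 outputs flow p/I1)
β1 stroke→J3  (J3 needs exactly one e-in)
β0 stroke→J2  (J2: bond 1 brought flow, rest push out)
β5 stroke→J1  (common-f at J1 fixed by 0)

#0 stroke at J2
#1 stroke at J3
#2 stroke at J1
#3 stroke at J2
#4 stroke at I1
#5 stroke at J1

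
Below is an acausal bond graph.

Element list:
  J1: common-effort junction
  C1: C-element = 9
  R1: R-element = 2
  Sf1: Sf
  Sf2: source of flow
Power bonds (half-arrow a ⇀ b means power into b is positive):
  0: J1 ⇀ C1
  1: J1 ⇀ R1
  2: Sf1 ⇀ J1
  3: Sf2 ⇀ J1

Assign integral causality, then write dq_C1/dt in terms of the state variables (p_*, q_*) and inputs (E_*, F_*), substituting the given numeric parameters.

#2 stroke at Sf1  (Sf1: flow source, stroke at near end)
#3 stroke at Sf2  (Sf2 (Sf) sets flow on bond)
#0 stroke at J1  (prefer integral on C1)
#1 stroke at R1  (common-e at J1 fixed by 0)

dq_C1/dt = F_Sf1 + F_Sf2 - q_C1/18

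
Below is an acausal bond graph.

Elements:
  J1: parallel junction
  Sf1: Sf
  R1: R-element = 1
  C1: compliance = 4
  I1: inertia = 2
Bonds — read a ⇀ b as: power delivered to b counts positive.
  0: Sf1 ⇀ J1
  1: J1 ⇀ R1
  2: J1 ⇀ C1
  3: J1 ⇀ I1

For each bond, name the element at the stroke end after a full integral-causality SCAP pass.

β0 |Sf1
β1 |R1
β2 |J1
β3 |I1

bond 0 →Sf1  (Sf1: flow source, stroke at near end)
bond 2 →J1  (C1 outputs effort q/C1)
bond 1 →R1  (J1: bond 2 brought effort, rest push out)
bond 3 →I1  (J1: bond 2 brought effort, rest push out)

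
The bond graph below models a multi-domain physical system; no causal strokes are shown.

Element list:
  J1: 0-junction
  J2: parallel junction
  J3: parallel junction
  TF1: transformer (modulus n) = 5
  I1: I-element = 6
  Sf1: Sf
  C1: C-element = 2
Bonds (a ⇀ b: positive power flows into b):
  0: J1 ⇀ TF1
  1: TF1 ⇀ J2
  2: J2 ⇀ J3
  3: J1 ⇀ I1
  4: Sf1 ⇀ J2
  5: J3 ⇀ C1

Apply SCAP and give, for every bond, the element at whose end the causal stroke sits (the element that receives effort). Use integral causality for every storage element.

β4 →Sf1  (Sf1 (Sf) sets flow on bond)
β3 →I1  (I1 integral (f out))
β0 →J1  (J1 needs exactly one e-in)
β1 →TF1  (TF TF1: opposite of bond 0)
β2 →J2  (only one effort-in slot at J2)
β5 →J3  (J3: last free bond brings effort in)

b0 stroke at J1
b1 stroke at TF1
b2 stroke at J2
b3 stroke at I1
b4 stroke at Sf1
b5 stroke at J3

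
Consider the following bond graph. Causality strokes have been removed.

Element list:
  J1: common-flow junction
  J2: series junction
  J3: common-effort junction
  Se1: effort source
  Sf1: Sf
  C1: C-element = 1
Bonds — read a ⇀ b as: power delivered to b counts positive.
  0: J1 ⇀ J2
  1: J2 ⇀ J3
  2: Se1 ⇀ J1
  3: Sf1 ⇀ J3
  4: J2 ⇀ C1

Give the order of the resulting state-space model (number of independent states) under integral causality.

1  (C1 all integral)

bond 2 →J1  (source Se1 imposes e)
bond 3 →Sf1  (Sf1: flow source, stroke at near end)
bond 0 →J2  (only one flow-in slot at J1)
bond 1 →J3  (J3 needs exactly one e-in)
bond 4 →J2  (common-f at J2 fixed by 1)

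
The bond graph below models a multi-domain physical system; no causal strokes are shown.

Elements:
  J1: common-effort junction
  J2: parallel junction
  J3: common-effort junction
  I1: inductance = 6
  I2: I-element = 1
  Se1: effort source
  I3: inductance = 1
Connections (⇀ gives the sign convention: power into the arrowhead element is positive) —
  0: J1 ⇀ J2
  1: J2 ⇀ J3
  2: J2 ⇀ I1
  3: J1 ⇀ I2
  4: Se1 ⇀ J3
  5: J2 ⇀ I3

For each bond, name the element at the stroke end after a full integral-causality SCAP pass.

b4 |J3  (Se1 fixes effort; stroke away)
b1 |J2  (0-jn J3 has e-setter on 4)
b0 |J1  (0-jn J2 has e-setter on 1)
b2 |I1  (J2: bond 1 brought effort, rest push out)
b5 |I3  (J2: bond 1 brought effort, rest push out)
b3 |I2  (J1 effort already set via bond 0)

#0 stroke at J1
#1 stroke at J2
#2 stroke at I1
#3 stroke at I2
#4 stroke at J3
#5 stroke at I3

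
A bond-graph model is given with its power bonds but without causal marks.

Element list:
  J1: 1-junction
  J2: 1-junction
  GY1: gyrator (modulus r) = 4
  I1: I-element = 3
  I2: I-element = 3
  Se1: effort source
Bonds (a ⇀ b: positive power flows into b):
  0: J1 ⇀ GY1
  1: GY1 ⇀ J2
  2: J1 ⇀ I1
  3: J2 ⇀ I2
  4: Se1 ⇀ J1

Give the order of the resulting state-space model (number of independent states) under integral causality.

2  (I1, I2 all integral)

bond 4 stroke→J1  (source Se1 imposes e)
bond 2 stroke→I1  (I1: I, integral causality)
bond 0 stroke→J1  (common-f at J1 fixed by 2)
bond 1 stroke→J2  (GY1 both-in/both-out from 0)
bond 3 stroke→I2  (J2 needs exactly one f-in)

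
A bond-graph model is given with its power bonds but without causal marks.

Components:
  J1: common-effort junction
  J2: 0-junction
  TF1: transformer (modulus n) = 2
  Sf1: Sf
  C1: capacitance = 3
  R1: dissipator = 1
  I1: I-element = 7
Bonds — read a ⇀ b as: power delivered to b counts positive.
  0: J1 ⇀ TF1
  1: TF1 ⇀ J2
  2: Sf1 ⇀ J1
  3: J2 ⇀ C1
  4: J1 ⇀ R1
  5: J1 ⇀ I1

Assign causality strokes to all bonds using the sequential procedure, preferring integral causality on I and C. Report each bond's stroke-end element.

#0 stroke at J1
#1 stroke at TF1
#2 stroke at Sf1
#3 stroke at J2
#4 stroke at R1
#5 stroke at I1

#2 →Sf1  (Sf1 fixes flow; stroke at Sf1)
#3 →J2  (C1: C, integral causality)
#1 →TF1  (common-e at J2 fixed by 3)
#0 →J1  (TF1 one-in-one-out from 1)
#4 →R1  (common-e at J1 fixed by 0)
#5 →I1  (common-e at J1 fixed by 0)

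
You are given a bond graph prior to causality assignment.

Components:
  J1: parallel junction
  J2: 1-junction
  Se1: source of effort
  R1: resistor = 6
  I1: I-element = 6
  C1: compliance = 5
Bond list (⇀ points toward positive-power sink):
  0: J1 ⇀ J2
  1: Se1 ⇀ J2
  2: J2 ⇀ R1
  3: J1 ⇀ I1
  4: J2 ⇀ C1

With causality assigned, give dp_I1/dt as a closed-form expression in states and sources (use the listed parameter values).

#1 stroke at J2  (source Se1 imposes e)
#3 stroke at I1  (I1 integral (f out))
#0 stroke at J1  (closing 0-jn rule on J1)
#2 stroke at J2  (J2 flow already set via bond 0)
#4 stroke at J2  (J2 flow already set via bond 0)

dp_I1/dt = -E_Se1 - p_I1 + q_C1/5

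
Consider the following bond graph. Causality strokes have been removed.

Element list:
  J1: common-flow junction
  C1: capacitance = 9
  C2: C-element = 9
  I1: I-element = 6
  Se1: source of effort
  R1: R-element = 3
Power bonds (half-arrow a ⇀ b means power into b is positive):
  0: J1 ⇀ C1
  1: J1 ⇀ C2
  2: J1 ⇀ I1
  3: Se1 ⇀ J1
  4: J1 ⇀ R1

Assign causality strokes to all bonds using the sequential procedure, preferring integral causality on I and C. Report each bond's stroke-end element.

β0 stroke→J1
β1 stroke→J1
β2 stroke→I1
β3 stroke→J1
β4 stroke→J1

β3 →J1  (Se1: effort source, stroke at far end)
β0 →J1  (C1: C, integral causality)
β1 →J1  (C2 outputs effort q/C2)
β2 →I1  (prefer integral on I1)
β4 →J1  (J1 flow already set via bond 2)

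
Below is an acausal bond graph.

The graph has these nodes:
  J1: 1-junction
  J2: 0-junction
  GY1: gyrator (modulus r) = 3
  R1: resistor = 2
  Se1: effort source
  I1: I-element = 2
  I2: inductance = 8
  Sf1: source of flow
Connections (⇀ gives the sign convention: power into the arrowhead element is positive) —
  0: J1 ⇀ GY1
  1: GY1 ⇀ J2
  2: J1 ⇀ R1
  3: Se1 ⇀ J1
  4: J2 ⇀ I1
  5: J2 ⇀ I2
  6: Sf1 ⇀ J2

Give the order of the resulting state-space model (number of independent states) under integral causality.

#3 →J1  (Se1 fixes effort; stroke away)
#6 →Sf1  (Sf1: flow source, stroke at near end)
#4 →I1  (prefer integral on I1)
#5 →I2  (I2: I, integral causality)
#1 →J2  (J2 needs exactly one e-in)
#0 →J1  (GY GY1: same side as bond 1)
#2 →R1  (closing 1-jn rule on J1)

2  (I1, I2 all integral)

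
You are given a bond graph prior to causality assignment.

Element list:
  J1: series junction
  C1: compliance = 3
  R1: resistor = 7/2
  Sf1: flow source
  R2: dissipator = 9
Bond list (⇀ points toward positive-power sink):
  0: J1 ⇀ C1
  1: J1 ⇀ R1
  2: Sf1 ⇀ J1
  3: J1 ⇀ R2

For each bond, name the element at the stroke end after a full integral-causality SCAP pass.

#0 →J1
#1 →J1
#2 →Sf1
#3 →J1

#2 |Sf1  (source Sf1 imposes f)
#0 |J1  (J1 flow already set via bond 2)
#1 |J1  (J1 flow already set via bond 2)
#3 |J1  (1-jn J1 has f-setter on 2)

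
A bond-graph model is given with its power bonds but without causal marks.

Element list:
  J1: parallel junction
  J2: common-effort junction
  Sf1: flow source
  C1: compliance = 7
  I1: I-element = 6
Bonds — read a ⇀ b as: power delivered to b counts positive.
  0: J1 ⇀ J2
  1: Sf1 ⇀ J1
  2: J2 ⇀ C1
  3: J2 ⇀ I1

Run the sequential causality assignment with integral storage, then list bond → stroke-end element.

β0 |J1
β1 |Sf1
β2 |J2
β3 |I1

b1 stroke at Sf1  (Sf1 (Sf) sets flow on bond)
b0 stroke at J1  (J1 needs exactly one e-in)
b2 stroke at J2  (C1: C, integral causality)
b3 stroke at I1  (J2: bond 2 brought effort, rest push out)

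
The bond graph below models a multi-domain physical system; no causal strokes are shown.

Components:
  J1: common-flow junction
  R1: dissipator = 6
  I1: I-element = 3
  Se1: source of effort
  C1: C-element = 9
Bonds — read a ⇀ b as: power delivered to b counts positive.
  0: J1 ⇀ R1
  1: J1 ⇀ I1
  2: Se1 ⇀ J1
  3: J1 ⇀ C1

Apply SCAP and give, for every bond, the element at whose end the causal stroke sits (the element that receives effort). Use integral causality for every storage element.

β2 |J1  (Se1 (Se) sets effort on bond)
β1 |I1  (I1 outputs flow p/I1)
β0 |J1  (J1: bond 1 brought flow, rest push out)
β3 |J1  (J1: bond 1 brought flow, rest push out)

bond 0 stroke→J1
bond 1 stroke→I1
bond 2 stroke→J1
bond 3 stroke→J1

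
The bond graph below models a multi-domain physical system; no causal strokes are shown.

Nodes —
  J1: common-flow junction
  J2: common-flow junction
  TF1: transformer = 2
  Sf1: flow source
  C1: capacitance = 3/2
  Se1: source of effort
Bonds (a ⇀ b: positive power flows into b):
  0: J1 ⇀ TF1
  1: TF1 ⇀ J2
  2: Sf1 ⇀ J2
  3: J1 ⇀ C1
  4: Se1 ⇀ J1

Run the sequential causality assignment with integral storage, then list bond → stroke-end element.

#0 |TF1
#1 |J2
#2 |Sf1
#3 |J1
#4 |J1

#2 →Sf1  (Sf1: flow source, stroke at near end)
#4 →J1  (Se1 (Se) sets effort on bond)
#1 →J2  (1-jn J2 has f-setter on 2)
#0 →TF1  (TF TF1: opposite of bond 1)
#3 →J1  (1-jn J1 has f-setter on 0)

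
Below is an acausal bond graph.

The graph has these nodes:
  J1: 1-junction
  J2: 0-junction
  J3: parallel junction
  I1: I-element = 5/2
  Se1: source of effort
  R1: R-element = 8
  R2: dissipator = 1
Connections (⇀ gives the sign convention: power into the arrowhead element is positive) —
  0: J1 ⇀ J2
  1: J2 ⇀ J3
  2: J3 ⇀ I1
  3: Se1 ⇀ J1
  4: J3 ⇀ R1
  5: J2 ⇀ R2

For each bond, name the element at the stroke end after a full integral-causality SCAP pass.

bond 0 →J2
bond 1 →J3
bond 2 →I1
bond 3 →J1
bond 4 →R1
bond 5 →R2

bond 3 →J1  (Se1 (Se) sets effort on bond)
bond 0 →J2  (J1: last free bond brings flow in)
bond 1 →J3  (J2 effort already set via bond 0)
bond 5 →R2  (J2: bond 0 brought effort, rest push out)
bond 2 →I1  (common-e at J3 fixed by 1)
bond 4 →R1  (J3 effort already set via bond 1)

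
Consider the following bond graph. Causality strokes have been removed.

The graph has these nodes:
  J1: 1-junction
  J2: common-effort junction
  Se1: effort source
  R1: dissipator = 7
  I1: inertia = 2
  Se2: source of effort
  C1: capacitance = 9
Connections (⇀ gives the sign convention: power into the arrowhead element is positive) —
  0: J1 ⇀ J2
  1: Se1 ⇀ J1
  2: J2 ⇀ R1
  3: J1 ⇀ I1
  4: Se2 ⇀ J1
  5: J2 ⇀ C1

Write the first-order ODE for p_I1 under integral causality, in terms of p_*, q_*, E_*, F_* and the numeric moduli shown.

β1 |J1  (source Se1 imposes e)
β4 |J1  (Se2 fixes effort; stroke away)
β3 |I1  (I1 outputs flow p/I1)
β0 |J1  (J1: bond 3 brought flow, rest push out)
β5 |J2  (C1 integral (e out))
β2 |R1  (J2: bond 5 brought effort, rest push out)

dp_I1/dt = E_Se1 + E_Se2 - q_C1/9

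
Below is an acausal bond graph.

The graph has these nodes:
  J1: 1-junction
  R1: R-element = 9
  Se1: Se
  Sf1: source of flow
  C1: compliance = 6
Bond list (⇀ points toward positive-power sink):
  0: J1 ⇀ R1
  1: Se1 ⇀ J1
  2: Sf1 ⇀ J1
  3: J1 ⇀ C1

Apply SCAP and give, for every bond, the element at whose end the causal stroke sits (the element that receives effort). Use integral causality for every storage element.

bond 1 stroke at J1  (Se1 fixes effort; stroke away)
bond 2 stroke at Sf1  (Sf1 fixes flow; stroke at Sf1)
bond 0 stroke at J1  (J1 flow already set via bond 2)
bond 3 stroke at J1  (J1: bond 2 brought flow, rest push out)

β0 →J1
β1 →J1
β2 →Sf1
β3 →J1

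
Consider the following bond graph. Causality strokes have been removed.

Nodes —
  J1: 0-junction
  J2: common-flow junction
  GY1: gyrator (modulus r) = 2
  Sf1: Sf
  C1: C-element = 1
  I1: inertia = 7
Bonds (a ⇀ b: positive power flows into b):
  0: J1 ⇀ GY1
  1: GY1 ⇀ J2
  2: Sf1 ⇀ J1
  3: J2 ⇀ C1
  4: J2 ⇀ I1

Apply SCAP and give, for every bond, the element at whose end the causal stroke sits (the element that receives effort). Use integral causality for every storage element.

b0 |J1
b1 |J2
b2 |Sf1
b3 |J2
b4 |I1

β2 stroke at Sf1  (Sf1 fixes flow; stroke at Sf1)
β0 stroke at J1  (closing 0-jn rule on J1)
β1 stroke at J2  (GY GY1: same side as bond 0)
β3 stroke at J2  (C1: C, integral causality)
β4 stroke at I1  (closing 1-jn rule on J2)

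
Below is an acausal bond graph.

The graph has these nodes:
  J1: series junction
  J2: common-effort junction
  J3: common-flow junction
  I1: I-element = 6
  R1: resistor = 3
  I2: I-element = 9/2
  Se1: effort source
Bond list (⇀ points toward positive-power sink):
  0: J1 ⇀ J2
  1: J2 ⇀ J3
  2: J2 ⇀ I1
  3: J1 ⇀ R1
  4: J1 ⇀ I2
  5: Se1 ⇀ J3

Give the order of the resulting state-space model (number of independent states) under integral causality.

2  (I1, I2 all integral)

bond 5 |J3  (Se1 fixes effort; stroke away)
bond 1 |J2  (only one flow-in slot at J3)
bond 0 |J1  (common-e at J2 fixed by 1)
bond 2 |I1  (0-jn J2 has e-setter on 1)
bond 4 |I2  (I2: I, integral causality)
bond 3 |J1  (common-f at J1 fixed by 4)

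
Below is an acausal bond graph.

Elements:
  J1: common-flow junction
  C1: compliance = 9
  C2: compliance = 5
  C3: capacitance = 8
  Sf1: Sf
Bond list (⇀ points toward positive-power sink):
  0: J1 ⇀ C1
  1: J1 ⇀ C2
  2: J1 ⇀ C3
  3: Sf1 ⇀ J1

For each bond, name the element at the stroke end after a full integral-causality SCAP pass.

bond 3 →Sf1  (source Sf1 imposes f)
bond 0 →J1  (J1 flow already set via bond 3)
bond 1 →J1  (J1: bond 3 brought flow, rest push out)
bond 2 →J1  (J1 flow already set via bond 3)

β0 →J1
β1 →J1
β2 →J1
β3 →Sf1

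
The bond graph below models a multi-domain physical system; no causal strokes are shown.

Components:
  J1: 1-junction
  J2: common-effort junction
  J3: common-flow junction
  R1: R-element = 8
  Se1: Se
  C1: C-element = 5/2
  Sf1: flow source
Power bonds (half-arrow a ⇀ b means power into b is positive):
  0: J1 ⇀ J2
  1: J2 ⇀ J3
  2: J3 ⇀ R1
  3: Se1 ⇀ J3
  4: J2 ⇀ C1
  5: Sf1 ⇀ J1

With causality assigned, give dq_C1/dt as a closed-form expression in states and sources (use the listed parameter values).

dq_C1/dt = -E_Se1/8 + F_Sf1 - q_C1/20

#3 stroke at J3  (Se1 fixes effort; stroke away)
#5 stroke at Sf1  (source Sf1 imposes f)
#0 stroke at J1  (1-jn J1 has f-setter on 5)
#4 stroke at J2  (C1: C, integral causality)
#1 stroke at J3  (J2: bond 4 brought effort, rest push out)
#2 stroke at R1  (J3: last free bond brings flow in)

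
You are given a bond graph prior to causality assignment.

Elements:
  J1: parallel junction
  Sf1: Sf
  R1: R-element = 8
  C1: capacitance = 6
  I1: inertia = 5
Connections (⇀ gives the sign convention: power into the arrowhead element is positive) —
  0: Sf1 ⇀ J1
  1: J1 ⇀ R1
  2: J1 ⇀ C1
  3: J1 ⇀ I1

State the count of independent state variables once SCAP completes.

#0 stroke→Sf1  (Sf1 fixes flow; stroke at Sf1)
#2 stroke→J1  (C1: C, integral causality)
#1 stroke→R1  (common-e at J1 fixed by 2)
#3 stroke→I1  (common-e at J1 fixed by 2)

2  (C1, I1 all integral)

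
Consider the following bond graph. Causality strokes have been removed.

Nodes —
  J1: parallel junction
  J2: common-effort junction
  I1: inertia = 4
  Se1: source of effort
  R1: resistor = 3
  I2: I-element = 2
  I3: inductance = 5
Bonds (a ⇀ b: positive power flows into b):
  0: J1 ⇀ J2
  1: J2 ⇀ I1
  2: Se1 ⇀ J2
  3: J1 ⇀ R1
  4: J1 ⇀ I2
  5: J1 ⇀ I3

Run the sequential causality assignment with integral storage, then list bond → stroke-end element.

bond 0 stroke→J1
bond 1 stroke→I1
bond 2 stroke→J2
bond 3 stroke→R1
bond 4 stroke→I2
bond 5 stroke→I3

β2 →J2  (source Se1 imposes e)
β0 →J1  (J2 effort already set via bond 2)
β1 →I1  (J2: bond 2 brought effort, rest push out)
β3 →R1  (0-jn J1 has e-setter on 0)
β4 →I2  (J1 effort already set via bond 0)
β5 →I3  (J1: bond 0 brought effort, rest push out)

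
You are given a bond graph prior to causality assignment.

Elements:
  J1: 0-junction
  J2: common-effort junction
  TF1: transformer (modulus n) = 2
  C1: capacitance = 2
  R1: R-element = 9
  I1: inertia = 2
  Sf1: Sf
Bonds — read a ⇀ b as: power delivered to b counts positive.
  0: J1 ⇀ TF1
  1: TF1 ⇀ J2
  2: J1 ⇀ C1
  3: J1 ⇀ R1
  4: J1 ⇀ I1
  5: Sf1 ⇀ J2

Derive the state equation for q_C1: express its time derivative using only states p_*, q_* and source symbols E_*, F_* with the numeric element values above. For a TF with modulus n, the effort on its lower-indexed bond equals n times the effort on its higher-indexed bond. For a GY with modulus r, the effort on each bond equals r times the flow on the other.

dq_C1/dt = F_Sf1/2 - p_I1/2 - q_C1/18

bond 5 →Sf1  (Sf1 (Sf) sets flow on bond)
bond 1 →J2  (J2 needs exactly one e-in)
bond 0 →TF1  (TF1 one-in-one-out from 1)
bond 2 →J1  (C1 integral (e out))
bond 3 →R1  (0-jn J1 has e-setter on 2)
bond 4 →I1  (common-e at J1 fixed by 2)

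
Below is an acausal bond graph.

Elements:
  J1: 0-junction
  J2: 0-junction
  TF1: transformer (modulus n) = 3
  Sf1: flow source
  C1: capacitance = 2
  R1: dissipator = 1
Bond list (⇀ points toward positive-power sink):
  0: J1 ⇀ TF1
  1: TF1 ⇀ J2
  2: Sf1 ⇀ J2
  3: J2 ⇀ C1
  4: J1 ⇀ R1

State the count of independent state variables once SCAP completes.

1  (C1 all integral)

#2 stroke at Sf1  (Sf1: flow source, stroke at near end)
#3 stroke at J2  (prefer integral on C1)
#1 stroke at TF1  (0-jn J2 has e-setter on 3)
#0 stroke at J1  (TF1 one-in-one-out from 1)
#4 stroke at R1  (J1: bond 0 brought effort, rest push out)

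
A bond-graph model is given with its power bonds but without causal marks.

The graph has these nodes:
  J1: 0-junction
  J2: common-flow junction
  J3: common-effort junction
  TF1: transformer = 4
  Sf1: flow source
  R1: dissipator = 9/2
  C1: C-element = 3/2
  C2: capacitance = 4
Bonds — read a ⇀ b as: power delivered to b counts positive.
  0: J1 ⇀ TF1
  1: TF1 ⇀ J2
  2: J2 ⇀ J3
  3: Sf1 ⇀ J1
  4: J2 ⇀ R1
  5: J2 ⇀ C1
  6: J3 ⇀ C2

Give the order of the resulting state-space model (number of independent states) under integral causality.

2  (C1, C2 all integral)

β3 stroke→Sf1  (Sf1: flow source, stroke at near end)
β0 stroke→J1  (J1 needs exactly one e-in)
β1 stroke→TF1  (TF1 one-in-one-out from 0)
β2 stroke→J2  (J2 flow already set via bond 1)
β4 stroke→J2  (J2 flow already set via bond 1)
β5 stroke→J2  (common-f at J2 fixed by 1)
β6 stroke→J3  (J3: last free bond brings effort in)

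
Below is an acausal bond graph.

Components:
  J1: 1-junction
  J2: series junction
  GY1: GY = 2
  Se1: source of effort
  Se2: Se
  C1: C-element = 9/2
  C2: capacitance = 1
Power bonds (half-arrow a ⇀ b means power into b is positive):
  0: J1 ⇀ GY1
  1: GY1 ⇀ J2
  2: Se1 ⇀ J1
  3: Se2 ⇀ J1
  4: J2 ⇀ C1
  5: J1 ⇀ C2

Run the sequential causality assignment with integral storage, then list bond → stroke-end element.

bond 0 stroke→GY1
bond 1 stroke→GY1
bond 2 stroke→J1
bond 3 stroke→J1
bond 4 stroke→J2
bond 5 stroke→J1

#2 stroke at J1  (source Se1 imposes e)
#3 stroke at J1  (Se2 fixes effort; stroke away)
#4 stroke at J2  (C1 integral (e out))
#1 stroke at GY1  (closing 1-jn rule on J2)
#0 stroke at GY1  (GY GY1: same side as bond 1)
#5 stroke at J1  (1-jn J1 has f-setter on 0)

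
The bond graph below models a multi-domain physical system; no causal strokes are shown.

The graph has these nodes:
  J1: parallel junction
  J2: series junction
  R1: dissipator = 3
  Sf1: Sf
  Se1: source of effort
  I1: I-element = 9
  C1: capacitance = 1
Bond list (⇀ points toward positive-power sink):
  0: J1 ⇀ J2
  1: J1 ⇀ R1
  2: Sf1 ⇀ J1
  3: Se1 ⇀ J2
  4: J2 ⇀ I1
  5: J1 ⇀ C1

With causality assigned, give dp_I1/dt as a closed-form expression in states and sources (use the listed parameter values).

#2 stroke at Sf1  (Sf1: flow source, stroke at near end)
#3 stroke at J2  (Se1 fixes effort; stroke away)
#4 stroke at I1  (I1 outputs flow p/I1)
#0 stroke at J2  (J2 flow already set via bond 4)
#5 stroke at J1  (C1 integral (e out))
#1 stroke at R1  (J1 effort already set via bond 5)

dp_I1/dt = E_Se1 + q_C1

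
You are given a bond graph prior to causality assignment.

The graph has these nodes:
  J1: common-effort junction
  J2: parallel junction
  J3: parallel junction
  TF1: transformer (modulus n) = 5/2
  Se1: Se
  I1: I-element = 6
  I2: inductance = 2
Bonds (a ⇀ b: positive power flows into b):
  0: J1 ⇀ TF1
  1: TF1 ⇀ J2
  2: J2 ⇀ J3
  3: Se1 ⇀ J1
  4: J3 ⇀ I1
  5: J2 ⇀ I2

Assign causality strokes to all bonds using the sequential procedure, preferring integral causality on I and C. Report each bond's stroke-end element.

bond 0 stroke at TF1
bond 1 stroke at J2
bond 2 stroke at J3
bond 3 stroke at J1
bond 4 stroke at I1
bond 5 stroke at I2

β3 stroke→J1  (Se1 (Se) sets effort on bond)
β0 stroke→TF1  (common-e at J1 fixed by 3)
β1 stroke→J2  (TF1 one-in-one-out from 0)
β2 stroke→J3  (common-e at J2 fixed by 1)
β5 stroke→I2  (J2: bond 1 brought effort, rest push out)
β4 stroke→I1  (J3: bond 2 brought effort, rest push out)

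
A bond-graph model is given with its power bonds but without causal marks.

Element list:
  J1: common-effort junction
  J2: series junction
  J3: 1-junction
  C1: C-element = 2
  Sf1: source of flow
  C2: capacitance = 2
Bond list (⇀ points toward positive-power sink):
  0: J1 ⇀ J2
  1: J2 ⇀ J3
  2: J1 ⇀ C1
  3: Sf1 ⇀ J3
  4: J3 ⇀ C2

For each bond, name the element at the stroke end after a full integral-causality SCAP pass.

β3 stroke at Sf1  (Sf1 fixes flow; stroke at Sf1)
β1 stroke at J3  (J3: bond 3 brought flow, rest push out)
β4 stroke at J3  (1-jn J3 has f-setter on 3)
β0 stroke at J2  (J2 flow already set via bond 1)
β2 stroke at J1  (J1 needs exactly one e-in)

b0 stroke at J2
b1 stroke at J3
b2 stroke at J1
b3 stroke at Sf1
b4 stroke at J3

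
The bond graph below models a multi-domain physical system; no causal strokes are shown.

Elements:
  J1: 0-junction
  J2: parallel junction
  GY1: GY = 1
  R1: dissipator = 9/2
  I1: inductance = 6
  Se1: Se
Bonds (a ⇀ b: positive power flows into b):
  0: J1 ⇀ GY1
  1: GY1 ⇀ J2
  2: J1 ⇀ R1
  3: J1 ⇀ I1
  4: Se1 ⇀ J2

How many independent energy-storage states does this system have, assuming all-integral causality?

β4 stroke→J2  (Se1 fixes effort; stroke away)
β1 stroke→GY1  (0-jn J2 has e-setter on 4)
β0 stroke→GY1  (through GY1, causality inverts; strokes same side of GY1)
β3 stroke→I1  (I1 outputs flow p/I1)
β2 stroke→J1  (closing 0-jn rule on J1)

1  (I1 all integral)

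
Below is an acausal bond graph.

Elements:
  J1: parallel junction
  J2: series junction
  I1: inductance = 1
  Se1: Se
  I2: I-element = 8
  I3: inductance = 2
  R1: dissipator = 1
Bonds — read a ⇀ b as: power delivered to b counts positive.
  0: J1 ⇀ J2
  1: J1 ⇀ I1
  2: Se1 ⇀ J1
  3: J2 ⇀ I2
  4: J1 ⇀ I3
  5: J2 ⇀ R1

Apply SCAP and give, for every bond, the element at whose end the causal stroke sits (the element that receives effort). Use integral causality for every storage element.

#0 →J2
#1 →I1
#2 →J1
#3 →I2
#4 →I3
#5 →J2

b2 |J1  (Se1 fixes effort; stroke away)
b0 |J2  (J1 effort already set via bond 2)
b1 |I1  (J1: bond 2 brought effort, rest push out)
b4 |I3  (common-e at J1 fixed by 2)
b3 |I2  (I2: I, integral causality)
b5 |J2  (J2 flow already set via bond 3)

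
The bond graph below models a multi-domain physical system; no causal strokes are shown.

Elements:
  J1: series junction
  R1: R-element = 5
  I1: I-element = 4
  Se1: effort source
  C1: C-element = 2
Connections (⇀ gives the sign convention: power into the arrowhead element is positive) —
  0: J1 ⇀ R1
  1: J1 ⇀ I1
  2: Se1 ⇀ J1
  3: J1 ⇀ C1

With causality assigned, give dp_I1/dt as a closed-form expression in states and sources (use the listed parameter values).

dp_I1/dt = E_Se1 - 5*p_I1/4 - q_C1/2

bond 2 →J1  (source Se1 imposes e)
bond 1 →I1  (prefer integral on I1)
bond 0 →J1  (J1: bond 1 brought flow, rest push out)
bond 3 →J1  (J1: bond 1 brought flow, rest push out)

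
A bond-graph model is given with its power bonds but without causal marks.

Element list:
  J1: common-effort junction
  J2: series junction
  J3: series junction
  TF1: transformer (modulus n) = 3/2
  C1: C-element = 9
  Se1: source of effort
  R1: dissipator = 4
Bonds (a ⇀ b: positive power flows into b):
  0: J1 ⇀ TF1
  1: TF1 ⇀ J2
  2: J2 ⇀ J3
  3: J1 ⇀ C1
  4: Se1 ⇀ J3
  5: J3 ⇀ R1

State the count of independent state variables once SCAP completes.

#4 stroke→J3  (Se1 fixes effort; stroke away)
#3 stroke→J1  (C1 outputs effort q/C1)
#0 stroke→TF1  (common-e at J1 fixed by 3)
#1 stroke→J2  (TF1: transformer flips bond 0)
#2 stroke→J3  (J2 needs exactly one f-in)
#5 stroke→R1  (closing 1-jn rule on J3)

1  (C1 all integral)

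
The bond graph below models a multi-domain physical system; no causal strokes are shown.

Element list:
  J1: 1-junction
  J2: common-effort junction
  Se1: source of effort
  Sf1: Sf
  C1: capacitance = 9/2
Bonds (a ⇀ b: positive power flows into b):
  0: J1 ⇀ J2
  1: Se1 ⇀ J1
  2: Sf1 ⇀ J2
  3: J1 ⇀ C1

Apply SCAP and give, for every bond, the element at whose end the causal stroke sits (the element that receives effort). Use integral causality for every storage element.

β0 |J2
β1 |J1
β2 |Sf1
β3 |J1

bond 1 →J1  (Se1 (Se) sets effort on bond)
bond 2 →Sf1  (Sf1 (Sf) sets flow on bond)
bond 0 →J2  (J2 needs exactly one e-in)
bond 3 →J1  (common-f at J1 fixed by 0)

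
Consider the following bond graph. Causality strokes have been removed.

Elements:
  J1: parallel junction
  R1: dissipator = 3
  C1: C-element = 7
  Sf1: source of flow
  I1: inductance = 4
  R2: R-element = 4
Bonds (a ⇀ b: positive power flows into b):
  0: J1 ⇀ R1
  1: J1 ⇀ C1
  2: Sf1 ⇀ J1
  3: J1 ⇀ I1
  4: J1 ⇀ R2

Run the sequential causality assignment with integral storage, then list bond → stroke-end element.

β0 stroke→R1
β1 stroke→J1
β2 stroke→Sf1
β3 stroke→I1
β4 stroke→R2

b2 →Sf1  (Sf1 fixes flow; stroke at Sf1)
b1 →J1  (C1: C, integral causality)
b0 →R1  (common-e at J1 fixed by 1)
b3 →I1  (common-e at J1 fixed by 1)
b4 →R2  (J1: bond 1 brought effort, rest push out)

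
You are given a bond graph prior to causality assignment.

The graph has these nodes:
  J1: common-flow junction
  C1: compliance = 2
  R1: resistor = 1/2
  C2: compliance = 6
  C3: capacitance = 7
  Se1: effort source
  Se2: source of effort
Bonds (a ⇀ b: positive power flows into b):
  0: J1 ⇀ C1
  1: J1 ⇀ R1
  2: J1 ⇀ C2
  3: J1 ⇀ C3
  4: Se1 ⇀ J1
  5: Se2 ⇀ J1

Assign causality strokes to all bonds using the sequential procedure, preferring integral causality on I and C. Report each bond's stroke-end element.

bond 4 →J1  (Se1: effort source, stroke at far end)
bond 5 →J1  (source Se2 imposes e)
bond 0 →J1  (prefer integral on C1)
bond 2 →J1  (C2: C, integral causality)
bond 3 →J1  (prefer integral on C3)
bond 1 →R1  (J1: last free bond brings flow in)

β0 |J1
β1 |R1
β2 |J1
β3 |J1
β4 |J1
β5 |J1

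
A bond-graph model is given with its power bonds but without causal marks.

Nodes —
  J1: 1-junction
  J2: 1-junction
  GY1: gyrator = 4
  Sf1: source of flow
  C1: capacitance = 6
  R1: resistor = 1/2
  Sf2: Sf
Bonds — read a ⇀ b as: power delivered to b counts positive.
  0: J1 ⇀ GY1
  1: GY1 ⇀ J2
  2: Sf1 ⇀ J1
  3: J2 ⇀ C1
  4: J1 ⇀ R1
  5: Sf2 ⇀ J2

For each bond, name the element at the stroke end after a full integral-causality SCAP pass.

bond 2 →Sf1  (source Sf1 imposes f)
bond 5 →Sf2  (source Sf2 imposes f)
bond 0 →J1  (1-jn J1 has f-setter on 2)
bond 4 →J1  (J1: bond 2 brought flow, rest push out)
bond 1 →J2  (1-jn J2 has f-setter on 5)
bond 3 →J2  (1-jn J2 has f-setter on 5)

b0 stroke at J1
b1 stroke at J2
b2 stroke at Sf1
b3 stroke at J2
b4 stroke at J1
b5 stroke at Sf2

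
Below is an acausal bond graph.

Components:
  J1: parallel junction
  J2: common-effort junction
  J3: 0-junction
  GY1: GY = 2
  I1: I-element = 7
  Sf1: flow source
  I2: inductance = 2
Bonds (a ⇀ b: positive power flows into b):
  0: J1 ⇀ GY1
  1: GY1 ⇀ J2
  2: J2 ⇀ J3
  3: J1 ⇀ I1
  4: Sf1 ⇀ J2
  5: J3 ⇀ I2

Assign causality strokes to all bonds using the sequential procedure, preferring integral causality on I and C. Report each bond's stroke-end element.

bond 4 |Sf1  (source Sf1 imposes f)
bond 3 |I1  (prefer integral on I1)
bond 0 |J1  (J1 needs exactly one e-in)
bond 1 |J2  (through GY1, causality inverts; strokes same side of GY1)
bond 2 |J3  (J2: bond 1 brought effort, rest push out)
bond 5 |I2  (J3 effort already set via bond 2)

b0 →J1
b1 →J2
b2 →J3
b3 →I1
b4 →Sf1
b5 →I2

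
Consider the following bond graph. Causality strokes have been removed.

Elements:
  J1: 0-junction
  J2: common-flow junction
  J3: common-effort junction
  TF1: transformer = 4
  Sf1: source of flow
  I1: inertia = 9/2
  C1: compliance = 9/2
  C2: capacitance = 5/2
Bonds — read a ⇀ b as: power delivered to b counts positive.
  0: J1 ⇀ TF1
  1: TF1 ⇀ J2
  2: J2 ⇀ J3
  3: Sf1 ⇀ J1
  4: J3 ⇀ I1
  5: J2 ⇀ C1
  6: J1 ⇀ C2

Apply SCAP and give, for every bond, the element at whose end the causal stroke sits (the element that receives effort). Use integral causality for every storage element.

bond 3 →Sf1  (Sf1: flow source, stroke at near end)
bond 4 →I1  (I1 outputs flow p/I1)
bond 2 →J3  (J3 needs exactly one e-in)
bond 1 →J2  (J2: bond 2 brought flow, rest push out)
bond 5 →J2  (1-jn J2 has f-setter on 2)
bond 0 →TF1  (TF TF1: opposite of bond 1)
bond 6 →J1  (closing 0-jn rule on J1)

b0 →TF1
b1 →J2
b2 →J3
b3 →Sf1
b4 →I1
b5 →J2
b6 →J1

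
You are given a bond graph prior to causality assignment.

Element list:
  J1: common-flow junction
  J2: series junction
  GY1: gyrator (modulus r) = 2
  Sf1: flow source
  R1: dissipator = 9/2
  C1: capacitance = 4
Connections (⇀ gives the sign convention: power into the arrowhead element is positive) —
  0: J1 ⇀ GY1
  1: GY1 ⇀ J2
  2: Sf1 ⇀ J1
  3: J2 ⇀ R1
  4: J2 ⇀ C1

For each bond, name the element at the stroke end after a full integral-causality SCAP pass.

b0 stroke→J1
b1 stroke→J2
b2 stroke→Sf1
b3 stroke→R1
b4 stroke→J2

β2 stroke at Sf1  (Sf1: flow source, stroke at near end)
β0 stroke at J1  (1-jn J1 has f-setter on 2)
β1 stroke at J2  (GY1 both-in/both-out from 0)
β4 stroke at J2  (C1 outputs effort q/C1)
β3 stroke at R1  (only one flow-in slot at J2)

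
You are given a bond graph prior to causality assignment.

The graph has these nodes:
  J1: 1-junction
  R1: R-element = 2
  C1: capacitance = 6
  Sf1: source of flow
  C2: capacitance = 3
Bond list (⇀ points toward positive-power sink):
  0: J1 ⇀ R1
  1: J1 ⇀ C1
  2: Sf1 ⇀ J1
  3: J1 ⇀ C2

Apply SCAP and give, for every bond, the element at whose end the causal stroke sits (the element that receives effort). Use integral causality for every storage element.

β2 |Sf1  (source Sf1 imposes f)
β0 |J1  (common-f at J1 fixed by 2)
β1 |J1  (J1: bond 2 brought flow, rest push out)
β3 |J1  (J1 flow already set via bond 2)

b0 stroke→J1
b1 stroke→J1
b2 stroke→Sf1
b3 stroke→J1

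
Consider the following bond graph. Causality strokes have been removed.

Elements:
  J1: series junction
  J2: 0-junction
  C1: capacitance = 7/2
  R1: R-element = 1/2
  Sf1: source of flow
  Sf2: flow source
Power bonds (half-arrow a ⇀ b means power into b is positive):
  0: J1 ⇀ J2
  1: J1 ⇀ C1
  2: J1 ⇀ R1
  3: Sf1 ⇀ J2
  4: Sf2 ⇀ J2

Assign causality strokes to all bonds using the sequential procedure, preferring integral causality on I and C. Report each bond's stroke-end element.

b3 |Sf1  (Sf1: flow source, stroke at near end)
b4 |Sf2  (Sf2 fixes flow; stroke at Sf2)
b0 |J2  (closing 0-jn rule on J2)
b1 |J1  (J1 flow already set via bond 0)
b2 |J1  (1-jn J1 has f-setter on 0)

b0 stroke at J2
b1 stroke at J1
b2 stroke at J1
b3 stroke at Sf1
b4 stroke at Sf2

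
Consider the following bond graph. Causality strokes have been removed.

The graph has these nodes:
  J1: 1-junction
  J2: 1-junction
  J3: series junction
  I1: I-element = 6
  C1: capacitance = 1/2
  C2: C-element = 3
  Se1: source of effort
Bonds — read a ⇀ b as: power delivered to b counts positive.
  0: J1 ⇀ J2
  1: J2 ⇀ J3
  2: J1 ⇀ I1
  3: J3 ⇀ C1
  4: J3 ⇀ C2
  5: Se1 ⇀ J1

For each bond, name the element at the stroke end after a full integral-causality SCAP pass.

#0 |J1
#1 |J2
#2 |I1
#3 |J3
#4 |J3
#5 |J1

bond 5 →J1  (Se1 (Se) sets effort on bond)
bond 2 →I1  (prefer integral on I1)
bond 0 →J1  (J1 flow already set via bond 2)
bond 1 →J2  (common-f at J2 fixed by 0)
bond 3 →J3  (common-f at J3 fixed by 1)
bond 4 →J3  (J3 flow already set via bond 1)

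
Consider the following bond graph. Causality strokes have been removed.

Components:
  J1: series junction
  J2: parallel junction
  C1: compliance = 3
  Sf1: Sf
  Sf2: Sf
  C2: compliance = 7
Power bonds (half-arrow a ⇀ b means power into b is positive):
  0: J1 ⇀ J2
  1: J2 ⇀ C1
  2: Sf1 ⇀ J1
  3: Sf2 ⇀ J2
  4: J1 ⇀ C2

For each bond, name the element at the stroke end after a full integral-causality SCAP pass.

bond 2 stroke→Sf1  (Sf1 fixes flow; stroke at Sf1)
bond 3 stroke→Sf2  (Sf2 (Sf) sets flow on bond)
bond 0 stroke→J1  (common-f at J1 fixed by 2)
bond 4 stroke→J1  (1-jn J1 has f-setter on 2)
bond 1 stroke→J2  (only one effort-in slot at J2)

#0 stroke at J1
#1 stroke at J2
#2 stroke at Sf1
#3 stroke at Sf2
#4 stroke at J1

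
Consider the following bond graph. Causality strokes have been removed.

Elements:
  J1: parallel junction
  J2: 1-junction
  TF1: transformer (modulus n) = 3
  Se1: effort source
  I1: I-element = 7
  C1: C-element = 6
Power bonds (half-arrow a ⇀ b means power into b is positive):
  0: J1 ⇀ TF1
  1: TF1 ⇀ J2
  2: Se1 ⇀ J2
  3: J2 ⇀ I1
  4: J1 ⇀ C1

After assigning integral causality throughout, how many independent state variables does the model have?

#2 stroke at J2  (Se1 fixes effort; stroke away)
#3 stroke at I1  (I1: I, integral causality)
#1 stroke at J2  (1-jn J2 has f-setter on 3)
#0 stroke at TF1  (TF TF1: opposite of bond 1)
#4 stroke at J1  (only one effort-in slot at J1)

2  (C1, I1 all integral)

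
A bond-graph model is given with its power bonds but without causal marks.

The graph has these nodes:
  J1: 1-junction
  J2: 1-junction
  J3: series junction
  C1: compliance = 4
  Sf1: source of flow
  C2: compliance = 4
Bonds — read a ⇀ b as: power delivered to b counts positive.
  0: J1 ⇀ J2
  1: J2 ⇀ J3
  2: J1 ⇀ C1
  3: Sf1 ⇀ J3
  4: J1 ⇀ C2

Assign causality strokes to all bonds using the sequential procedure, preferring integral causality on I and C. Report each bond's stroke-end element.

β0 stroke at J2
β1 stroke at J3
β2 stroke at J1
β3 stroke at Sf1
β4 stroke at J1

#3 stroke at Sf1  (Sf1 (Sf) sets flow on bond)
#1 stroke at J3  (common-f at J3 fixed by 3)
#0 stroke at J2  (J2: bond 1 brought flow, rest push out)
#2 stroke at J1  (J1: bond 0 brought flow, rest push out)
#4 stroke at J1  (1-jn J1 has f-setter on 0)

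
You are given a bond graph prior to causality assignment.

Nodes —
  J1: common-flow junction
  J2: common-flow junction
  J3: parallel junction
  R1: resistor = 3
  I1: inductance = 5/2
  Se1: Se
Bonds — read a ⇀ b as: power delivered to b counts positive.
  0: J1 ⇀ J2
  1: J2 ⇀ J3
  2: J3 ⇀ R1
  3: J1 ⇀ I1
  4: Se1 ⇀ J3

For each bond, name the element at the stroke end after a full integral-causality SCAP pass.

β4 →J3  (Se1: effort source, stroke at far end)
β1 →J2  (J3 effort already set via bond 4)
β2 →R1  (J3 effort already set via bond 4)
β0 →J1  (closing 1-jn rule on J2)
β3 →I1  (J1: last free bond brings flow in)

β0 stroke at J1
β1 stroke at J2
β2 stroke at R1
β3 stroke at I1
β4 stroke at J3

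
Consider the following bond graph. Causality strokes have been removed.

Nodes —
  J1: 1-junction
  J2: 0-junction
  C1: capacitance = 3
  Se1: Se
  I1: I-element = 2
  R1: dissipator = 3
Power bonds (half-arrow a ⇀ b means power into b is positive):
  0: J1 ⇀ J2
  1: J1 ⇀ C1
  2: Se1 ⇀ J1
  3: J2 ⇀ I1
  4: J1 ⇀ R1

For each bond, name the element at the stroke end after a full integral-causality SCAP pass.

b0 stroke→J2
b1 stroke→J1
b2 stroke→J1
b3 stroke→I1
b4 stroke→J1

b2 stroke at J1  (source Se1 imposes e)
b1 stroke at J1  (C1 integral (e out))
b3 stroke at I1  (I1 integral (f out))
b0 stroke at J2  (J2 needs exactly one e-in)
b4 stroke at J1  (J1 flow already set via bond 0)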